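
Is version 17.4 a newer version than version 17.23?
No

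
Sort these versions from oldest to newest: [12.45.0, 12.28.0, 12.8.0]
[12.8.0, 12.28.0, 12.45.0]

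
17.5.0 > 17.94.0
False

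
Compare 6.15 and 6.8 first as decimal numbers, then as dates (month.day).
As decimals: 6.15 < 6.8. As dates: 6/15 is later than 6/8 (day 15 > day 8).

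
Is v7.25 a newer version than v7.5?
Yes. Version numbers are compared segment by segment as integers, not as decimals: minor version 25 > 5, so v7.25 > v7.5 (even though the decimal 7.25 < 7.5).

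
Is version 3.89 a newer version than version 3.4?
Yes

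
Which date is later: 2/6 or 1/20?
2/6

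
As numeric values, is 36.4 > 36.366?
True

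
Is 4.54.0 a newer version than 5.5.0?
No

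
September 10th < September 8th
False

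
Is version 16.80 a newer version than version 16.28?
Yes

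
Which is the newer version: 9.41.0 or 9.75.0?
9.75.0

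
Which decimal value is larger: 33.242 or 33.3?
33.3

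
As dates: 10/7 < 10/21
True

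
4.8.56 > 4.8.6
True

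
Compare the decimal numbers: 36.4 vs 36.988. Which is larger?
36.988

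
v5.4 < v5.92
True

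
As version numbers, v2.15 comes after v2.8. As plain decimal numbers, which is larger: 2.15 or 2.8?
2.8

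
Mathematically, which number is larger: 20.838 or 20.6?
20.838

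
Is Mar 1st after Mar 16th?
No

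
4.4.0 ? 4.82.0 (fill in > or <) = <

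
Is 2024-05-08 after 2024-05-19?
No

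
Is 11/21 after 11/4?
Yes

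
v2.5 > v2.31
False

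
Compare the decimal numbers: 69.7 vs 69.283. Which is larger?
69.7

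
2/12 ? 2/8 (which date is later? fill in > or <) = >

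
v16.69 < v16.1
False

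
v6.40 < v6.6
False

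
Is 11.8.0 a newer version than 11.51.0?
No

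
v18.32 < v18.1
False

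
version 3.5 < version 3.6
True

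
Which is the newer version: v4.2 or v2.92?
v4.2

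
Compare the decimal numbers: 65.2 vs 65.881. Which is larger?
65.881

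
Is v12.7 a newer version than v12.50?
No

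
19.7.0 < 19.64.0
True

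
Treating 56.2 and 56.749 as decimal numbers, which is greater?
56.749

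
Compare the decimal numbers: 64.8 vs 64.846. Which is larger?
64.846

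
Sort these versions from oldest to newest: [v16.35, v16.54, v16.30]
[v16.30, v16.35, v16.54]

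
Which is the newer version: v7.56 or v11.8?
v11.8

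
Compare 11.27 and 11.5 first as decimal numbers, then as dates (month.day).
As decimals: 11.27 < 11.5. As dates: 11/27 is later than 11/5 (day 27 > day 5).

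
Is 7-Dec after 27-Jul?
Yes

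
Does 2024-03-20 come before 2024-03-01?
No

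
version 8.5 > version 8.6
False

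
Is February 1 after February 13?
No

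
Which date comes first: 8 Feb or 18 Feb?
8 Feb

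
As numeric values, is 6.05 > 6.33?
False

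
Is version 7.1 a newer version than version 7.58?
No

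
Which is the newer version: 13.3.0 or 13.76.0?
13.76.0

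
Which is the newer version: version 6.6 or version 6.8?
version 6.8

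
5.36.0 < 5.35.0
False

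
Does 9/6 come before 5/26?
No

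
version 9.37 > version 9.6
True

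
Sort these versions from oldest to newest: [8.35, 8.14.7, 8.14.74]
[8.14.7, 8.14.74, 8.35]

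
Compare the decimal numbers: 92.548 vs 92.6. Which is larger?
92.6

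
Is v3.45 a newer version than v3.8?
Yes. Version numbers are compared segment by segment as integers, not as decimals: minor version 45 > 8, so v3.45 > v3.8 (even though the decimal 3.45 < 3.8).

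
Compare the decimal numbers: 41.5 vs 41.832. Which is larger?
41.832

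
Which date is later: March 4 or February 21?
March 4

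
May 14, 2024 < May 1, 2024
False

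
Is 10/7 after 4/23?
Yes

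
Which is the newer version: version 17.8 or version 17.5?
version 17.8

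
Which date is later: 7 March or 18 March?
18 March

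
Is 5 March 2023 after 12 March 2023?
No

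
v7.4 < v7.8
True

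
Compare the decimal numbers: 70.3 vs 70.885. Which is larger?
70.885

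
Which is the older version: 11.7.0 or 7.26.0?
7.26.0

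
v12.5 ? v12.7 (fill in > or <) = <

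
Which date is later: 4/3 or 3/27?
4/3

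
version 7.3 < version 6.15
False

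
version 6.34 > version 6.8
True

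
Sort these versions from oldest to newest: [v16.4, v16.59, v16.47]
[v16.4, v16.47, v16.59]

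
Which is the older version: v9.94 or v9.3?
v9.3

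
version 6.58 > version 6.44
True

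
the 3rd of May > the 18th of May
False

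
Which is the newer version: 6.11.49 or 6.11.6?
6.11.49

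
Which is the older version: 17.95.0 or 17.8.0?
17.8.0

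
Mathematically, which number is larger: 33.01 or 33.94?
33.94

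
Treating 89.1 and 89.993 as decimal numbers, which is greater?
89.993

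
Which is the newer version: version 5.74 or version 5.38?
version 5.74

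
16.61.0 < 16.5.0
False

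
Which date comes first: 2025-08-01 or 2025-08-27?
2025-08-01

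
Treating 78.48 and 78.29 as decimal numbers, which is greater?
78.48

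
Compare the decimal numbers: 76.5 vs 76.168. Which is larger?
76.5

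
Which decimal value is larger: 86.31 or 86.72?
86.72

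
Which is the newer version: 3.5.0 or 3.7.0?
3.7.0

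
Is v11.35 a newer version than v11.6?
Yes. Version numbers are compared segment by segment as integers, not as decimals: minor version 35 > 6, so v11.35 > v11.6 (even though the decimal 11.35 < 11.6).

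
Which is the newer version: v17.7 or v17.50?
v17.50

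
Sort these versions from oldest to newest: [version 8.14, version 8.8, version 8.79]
[version 8.8, version 8.14, version 8.79]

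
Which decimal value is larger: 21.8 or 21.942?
21.942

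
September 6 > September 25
False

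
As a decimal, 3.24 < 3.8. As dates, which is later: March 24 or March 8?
March 24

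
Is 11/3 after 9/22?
Yes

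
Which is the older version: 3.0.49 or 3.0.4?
3.0.4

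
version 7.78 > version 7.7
True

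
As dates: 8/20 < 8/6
False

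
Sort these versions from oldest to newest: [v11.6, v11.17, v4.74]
[v4.74, v11.6, v11.17]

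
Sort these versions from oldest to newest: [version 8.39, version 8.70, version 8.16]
[version 8.16, version 8.39, version 8.70]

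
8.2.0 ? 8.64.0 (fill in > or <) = <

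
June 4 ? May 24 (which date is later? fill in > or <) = >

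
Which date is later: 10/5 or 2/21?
10/5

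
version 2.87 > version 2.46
True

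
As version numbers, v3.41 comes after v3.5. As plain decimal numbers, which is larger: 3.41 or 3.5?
3.5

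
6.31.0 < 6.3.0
False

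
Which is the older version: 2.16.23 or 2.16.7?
2.16.7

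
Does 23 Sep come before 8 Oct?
Yes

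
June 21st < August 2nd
True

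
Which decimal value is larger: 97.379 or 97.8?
97.8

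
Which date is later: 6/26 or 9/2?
9/2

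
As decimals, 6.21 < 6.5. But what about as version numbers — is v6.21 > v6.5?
True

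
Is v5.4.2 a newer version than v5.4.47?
No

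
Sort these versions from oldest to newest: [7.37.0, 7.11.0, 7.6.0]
[7.6.0, 7.11.0, 7.37.0]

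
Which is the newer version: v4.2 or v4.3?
v4.3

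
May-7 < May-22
True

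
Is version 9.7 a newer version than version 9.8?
No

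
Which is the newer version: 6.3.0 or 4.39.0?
6.3.0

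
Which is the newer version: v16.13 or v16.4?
v16.13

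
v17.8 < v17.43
True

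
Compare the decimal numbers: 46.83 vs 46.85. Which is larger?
46.85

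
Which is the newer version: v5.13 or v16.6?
v16.6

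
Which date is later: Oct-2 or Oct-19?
Oct-19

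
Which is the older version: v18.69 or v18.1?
v18.1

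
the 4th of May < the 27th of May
True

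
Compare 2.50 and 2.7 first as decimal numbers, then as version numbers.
As decimals: 2.50 < 2.7. As versions: v2.50 > v2.7 (minor version 50 > 7).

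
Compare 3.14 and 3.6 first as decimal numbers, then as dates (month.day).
As decimals: 3.14 < 3.6. As dates: 3/14 is later than 3/6 (day 14 > day 6).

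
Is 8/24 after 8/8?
Yes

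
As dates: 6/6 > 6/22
False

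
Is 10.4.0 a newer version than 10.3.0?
Yes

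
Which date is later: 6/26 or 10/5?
10/5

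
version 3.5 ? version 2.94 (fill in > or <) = >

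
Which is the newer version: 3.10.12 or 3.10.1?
3.10.12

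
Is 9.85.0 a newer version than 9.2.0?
Yes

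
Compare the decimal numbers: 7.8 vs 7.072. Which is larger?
7.8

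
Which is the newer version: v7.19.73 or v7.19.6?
v7.19.73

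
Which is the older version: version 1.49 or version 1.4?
version 1.4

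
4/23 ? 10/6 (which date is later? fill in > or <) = <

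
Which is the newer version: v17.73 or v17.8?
v17.73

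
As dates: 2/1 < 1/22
False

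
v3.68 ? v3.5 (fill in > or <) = >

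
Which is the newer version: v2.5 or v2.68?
v2.68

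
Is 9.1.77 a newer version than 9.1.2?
Yes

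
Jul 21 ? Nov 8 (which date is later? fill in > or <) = <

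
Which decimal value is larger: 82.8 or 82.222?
82.8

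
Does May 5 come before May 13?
Yes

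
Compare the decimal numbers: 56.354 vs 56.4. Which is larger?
56.4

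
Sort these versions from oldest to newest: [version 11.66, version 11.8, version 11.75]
[version 11.8, version 11.66, version 11.75]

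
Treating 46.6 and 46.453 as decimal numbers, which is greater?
46.6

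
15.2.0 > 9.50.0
True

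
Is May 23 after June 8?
No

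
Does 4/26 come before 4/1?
No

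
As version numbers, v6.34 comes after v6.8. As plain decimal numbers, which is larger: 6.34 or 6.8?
6.8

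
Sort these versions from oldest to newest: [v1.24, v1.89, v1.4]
[v1.4, v1.24, v1.89]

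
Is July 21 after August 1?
No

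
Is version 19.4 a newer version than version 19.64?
No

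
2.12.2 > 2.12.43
False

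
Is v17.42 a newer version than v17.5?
Yes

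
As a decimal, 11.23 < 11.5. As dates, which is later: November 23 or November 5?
November 23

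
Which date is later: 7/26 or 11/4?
11/4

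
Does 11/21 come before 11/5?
No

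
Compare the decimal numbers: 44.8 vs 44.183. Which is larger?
44.8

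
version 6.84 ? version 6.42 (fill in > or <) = >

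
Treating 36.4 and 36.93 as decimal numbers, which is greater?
36.93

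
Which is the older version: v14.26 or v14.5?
v14.5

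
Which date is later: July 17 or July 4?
July 17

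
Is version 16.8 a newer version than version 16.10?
No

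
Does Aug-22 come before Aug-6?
No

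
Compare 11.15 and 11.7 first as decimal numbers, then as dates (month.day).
As decimals: 11.15 < 11.7. As dates: 11/15 is later than 11/7 (day 15 > day 7).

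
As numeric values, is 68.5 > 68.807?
False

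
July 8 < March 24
False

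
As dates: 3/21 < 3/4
False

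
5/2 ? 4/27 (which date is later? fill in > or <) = >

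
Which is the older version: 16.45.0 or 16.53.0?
16.45.0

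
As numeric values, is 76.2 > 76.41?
False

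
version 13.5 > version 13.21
False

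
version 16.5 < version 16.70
True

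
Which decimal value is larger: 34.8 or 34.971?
34.971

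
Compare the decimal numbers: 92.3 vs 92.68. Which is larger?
92.68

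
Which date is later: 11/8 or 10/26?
11/8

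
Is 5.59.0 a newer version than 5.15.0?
Yes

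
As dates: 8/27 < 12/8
True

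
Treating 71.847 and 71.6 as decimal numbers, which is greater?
71.847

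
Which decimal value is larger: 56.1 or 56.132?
56.132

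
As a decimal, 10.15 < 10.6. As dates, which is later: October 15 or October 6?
October 15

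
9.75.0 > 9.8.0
True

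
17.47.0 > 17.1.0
True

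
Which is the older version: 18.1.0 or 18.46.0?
18.1.0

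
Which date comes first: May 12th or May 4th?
May 4th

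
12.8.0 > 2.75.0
True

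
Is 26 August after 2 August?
Yes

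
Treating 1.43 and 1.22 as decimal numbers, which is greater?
1.43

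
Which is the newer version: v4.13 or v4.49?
v4.49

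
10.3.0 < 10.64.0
True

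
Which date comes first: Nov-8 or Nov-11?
Nov-8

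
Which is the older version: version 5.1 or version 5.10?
version 5.1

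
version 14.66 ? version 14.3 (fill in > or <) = >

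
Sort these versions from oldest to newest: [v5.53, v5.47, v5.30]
[v5.30, v5.47, v5.53]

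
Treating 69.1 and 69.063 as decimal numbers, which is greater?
69.1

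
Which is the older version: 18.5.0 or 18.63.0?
18.5.0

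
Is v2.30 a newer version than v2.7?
Yes. Version numbers are compared segment by segment as integers, not as decimals: minor version 30 > 7, so v2.30 > v2.7 (even though the decimal 2.30 < 2.7).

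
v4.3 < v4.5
True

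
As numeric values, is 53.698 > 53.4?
True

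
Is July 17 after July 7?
Yes. Day 17 comes after day 7 in July — this is a date comparison, not a decimal one (the decimal 7.17 would be smaller than 7.7).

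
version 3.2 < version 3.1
False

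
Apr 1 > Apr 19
False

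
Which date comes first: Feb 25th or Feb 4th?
Feb 4th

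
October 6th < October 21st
True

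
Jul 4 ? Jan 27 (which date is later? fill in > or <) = >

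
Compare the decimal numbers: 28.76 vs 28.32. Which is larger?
28.76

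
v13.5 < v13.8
True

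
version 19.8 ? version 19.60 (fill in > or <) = <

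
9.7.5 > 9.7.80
False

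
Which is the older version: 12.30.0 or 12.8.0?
12.8.0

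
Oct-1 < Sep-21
False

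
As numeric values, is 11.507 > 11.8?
False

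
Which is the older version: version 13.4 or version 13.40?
version 13.4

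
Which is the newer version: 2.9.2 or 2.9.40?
2.9.40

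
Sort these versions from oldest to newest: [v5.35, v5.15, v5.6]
[v5.6, v5.15, v5.35]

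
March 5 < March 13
True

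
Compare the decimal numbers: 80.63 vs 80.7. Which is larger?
80.7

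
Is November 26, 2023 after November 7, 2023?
Yes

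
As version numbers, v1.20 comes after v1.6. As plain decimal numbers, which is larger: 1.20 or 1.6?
1.6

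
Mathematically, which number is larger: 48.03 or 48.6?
48.6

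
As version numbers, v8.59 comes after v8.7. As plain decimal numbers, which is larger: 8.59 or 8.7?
8.7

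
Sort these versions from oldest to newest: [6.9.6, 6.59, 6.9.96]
[6.9.6, 6.9.96, 6.59]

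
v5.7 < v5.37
True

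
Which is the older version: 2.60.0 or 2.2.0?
2.2.0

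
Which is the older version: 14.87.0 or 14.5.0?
14.5.0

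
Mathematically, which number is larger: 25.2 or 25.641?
25.641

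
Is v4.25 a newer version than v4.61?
No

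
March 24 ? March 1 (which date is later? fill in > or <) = >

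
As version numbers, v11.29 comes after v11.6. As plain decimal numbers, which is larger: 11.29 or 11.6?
11.6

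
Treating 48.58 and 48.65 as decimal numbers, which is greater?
48.65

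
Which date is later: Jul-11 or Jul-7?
Jul-11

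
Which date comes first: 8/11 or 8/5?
8/5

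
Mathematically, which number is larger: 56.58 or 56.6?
56.6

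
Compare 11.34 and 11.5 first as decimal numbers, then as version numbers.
As decimals: 11.34 < 11.5. As versions: v11.34 > v11.5 (minor version 34 > 5).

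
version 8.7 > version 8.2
True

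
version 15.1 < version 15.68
True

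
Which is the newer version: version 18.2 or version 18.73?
version 18.73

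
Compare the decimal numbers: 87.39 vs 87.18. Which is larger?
87.39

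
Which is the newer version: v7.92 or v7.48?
v7.92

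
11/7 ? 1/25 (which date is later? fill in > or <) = >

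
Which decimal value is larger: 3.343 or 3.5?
3.5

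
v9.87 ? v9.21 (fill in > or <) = >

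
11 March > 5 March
True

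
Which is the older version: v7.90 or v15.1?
v7.90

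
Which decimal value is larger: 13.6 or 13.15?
13.6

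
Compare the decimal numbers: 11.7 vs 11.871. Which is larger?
11.871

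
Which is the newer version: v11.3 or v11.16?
v11.16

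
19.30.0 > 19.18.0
True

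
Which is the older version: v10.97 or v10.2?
v10.2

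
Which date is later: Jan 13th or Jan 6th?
Jan 13th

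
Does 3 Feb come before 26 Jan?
No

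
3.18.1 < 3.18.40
True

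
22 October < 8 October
False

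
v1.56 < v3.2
True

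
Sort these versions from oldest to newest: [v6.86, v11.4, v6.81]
[v6.81, v6.86, v11.4]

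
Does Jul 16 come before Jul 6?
No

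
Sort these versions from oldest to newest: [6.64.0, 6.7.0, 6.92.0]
[6.7.0, 6.64.0, 6.92.0]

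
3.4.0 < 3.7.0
True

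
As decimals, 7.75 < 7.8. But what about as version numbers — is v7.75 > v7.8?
True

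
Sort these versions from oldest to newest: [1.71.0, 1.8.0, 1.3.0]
[1.3.0, 1.8.0, 1.71.0]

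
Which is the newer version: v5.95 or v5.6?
v5.95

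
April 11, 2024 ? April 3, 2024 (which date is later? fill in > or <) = >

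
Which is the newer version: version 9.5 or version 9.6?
version 9.6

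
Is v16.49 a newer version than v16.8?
Yes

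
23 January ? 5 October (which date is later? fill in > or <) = <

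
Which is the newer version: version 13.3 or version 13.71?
version 13.71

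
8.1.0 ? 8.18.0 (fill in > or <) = <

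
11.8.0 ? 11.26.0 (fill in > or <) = <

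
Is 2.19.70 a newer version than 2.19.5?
Yes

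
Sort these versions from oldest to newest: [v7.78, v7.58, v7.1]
[v7.1, v7.58, v7.78]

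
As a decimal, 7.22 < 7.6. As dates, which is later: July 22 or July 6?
July 22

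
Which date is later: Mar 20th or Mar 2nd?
Mar 20th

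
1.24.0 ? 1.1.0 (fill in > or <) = >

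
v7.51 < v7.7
False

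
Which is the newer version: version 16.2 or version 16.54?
version 16.54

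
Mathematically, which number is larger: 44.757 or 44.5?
44.757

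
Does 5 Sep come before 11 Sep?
Yes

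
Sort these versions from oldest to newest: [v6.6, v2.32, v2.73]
[v2.32, v2.73, v6.6]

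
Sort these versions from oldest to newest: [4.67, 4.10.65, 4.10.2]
[4.10.2, 4.10.65, 4.67]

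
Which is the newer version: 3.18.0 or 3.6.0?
3.18.0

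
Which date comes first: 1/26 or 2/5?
1/26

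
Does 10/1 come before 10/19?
Yes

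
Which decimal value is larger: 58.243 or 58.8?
58.8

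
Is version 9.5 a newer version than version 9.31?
No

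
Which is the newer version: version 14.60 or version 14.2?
version 14.60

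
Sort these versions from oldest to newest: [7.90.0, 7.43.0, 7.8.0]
[7.8.0, 7.43.0, 7.90.0]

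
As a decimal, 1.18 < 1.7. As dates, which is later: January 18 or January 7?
January 18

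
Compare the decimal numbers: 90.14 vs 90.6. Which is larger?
90.6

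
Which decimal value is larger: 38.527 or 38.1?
38.527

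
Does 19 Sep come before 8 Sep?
No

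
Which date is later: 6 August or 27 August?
27 August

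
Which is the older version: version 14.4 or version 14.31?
version 14.4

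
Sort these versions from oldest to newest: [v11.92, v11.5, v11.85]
[v11.5, v11.85, v11.92]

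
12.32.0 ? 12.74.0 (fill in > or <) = <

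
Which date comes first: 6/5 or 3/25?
3/25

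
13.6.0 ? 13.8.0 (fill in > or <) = <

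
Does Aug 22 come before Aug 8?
No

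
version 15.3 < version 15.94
True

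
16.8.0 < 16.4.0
False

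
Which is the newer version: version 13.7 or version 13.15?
version 13.15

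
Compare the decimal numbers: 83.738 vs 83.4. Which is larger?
83.738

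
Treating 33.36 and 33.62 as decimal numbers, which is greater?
33.62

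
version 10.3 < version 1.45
False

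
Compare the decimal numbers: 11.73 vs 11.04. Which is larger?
11.73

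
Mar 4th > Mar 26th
False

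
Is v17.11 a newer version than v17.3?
Yes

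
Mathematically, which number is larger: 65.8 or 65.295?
65.8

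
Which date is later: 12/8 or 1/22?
12/8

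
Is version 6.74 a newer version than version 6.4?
Yes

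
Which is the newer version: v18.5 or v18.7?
v18.7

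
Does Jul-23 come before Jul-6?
No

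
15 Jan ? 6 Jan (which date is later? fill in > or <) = >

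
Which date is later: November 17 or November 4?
November 17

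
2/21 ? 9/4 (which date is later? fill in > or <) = <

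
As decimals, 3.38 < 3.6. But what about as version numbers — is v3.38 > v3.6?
True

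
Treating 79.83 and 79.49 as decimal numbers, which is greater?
79.83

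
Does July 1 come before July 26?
Yes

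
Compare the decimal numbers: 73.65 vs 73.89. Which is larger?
73.89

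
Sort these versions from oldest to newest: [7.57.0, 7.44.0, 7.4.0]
[7.4.0, 7.44.0, 7.57.0]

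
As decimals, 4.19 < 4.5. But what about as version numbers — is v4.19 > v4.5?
True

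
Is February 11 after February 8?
Yes. Day 11 comes after day 8 in February — this is a date comparison, not a decimal one (the decimal 2.11 would be smaller than 2.8).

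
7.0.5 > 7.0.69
False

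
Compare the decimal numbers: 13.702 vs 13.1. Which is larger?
13.702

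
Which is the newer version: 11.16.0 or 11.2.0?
11.16.0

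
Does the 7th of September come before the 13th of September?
Yes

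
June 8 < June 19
True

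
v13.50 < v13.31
False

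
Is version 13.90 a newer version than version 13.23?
Yes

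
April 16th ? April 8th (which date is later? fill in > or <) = >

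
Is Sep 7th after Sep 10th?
No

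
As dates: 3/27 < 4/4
True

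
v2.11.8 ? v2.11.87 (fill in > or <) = <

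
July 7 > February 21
True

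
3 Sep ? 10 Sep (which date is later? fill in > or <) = <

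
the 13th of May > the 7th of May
True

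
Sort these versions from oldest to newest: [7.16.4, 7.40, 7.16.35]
[7.16.4, 7.16.35, 7.40]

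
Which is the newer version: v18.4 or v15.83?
v18.4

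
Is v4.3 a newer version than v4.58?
No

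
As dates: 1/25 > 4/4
False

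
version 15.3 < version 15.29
True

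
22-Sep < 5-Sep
False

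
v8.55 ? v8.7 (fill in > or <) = >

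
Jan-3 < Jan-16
True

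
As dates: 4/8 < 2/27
False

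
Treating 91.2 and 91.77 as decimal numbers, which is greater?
91.77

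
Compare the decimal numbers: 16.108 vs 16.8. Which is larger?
16.8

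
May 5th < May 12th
True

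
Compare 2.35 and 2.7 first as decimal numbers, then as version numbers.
As decimals: 2.35 < 2.7. As versions: v2.35 > v2.7 (minor version 35 > 7).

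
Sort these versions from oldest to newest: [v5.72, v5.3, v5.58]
[v5.3, v5.58, v5.72]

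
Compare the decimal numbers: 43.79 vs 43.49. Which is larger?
43.79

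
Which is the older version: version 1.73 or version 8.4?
version 1.73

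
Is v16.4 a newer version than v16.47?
No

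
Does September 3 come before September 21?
Yes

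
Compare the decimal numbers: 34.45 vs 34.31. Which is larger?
34.45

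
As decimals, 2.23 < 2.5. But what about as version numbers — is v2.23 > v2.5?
True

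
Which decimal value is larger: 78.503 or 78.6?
78.6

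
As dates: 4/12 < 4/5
False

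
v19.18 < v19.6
False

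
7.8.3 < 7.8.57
True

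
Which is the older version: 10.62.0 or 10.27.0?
10.27.0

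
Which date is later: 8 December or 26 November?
8 December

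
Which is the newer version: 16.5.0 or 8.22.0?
16.5.0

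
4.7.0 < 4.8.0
True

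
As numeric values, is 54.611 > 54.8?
False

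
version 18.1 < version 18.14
True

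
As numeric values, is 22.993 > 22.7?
True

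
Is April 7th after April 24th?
No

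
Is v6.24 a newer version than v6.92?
No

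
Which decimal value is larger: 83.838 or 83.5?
83.838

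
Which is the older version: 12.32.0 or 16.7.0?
12.32.0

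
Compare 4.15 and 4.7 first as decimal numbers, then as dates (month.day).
As decimals: 4.15 < 4.7. As dates: 4/15 is later than 4/7 (day 15 > day 7).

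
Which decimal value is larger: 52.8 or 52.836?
52.836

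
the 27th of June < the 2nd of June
False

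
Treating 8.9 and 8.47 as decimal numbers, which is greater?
8.9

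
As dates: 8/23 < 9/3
True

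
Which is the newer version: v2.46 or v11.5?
v11.5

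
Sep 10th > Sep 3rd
True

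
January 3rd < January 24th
True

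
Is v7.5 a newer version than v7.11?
No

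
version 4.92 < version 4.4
False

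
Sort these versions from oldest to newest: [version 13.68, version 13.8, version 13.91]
[version 13.8, version 13.68, version 13.91]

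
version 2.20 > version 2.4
True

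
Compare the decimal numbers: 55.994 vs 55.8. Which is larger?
55.994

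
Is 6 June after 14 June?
No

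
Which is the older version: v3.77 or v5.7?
v3.77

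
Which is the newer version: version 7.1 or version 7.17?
version 7.17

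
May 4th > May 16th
False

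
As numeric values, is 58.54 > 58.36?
True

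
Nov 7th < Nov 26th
True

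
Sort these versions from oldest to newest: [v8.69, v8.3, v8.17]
[v8.3, v8.17, v8.69]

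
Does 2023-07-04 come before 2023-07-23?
Yes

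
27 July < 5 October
True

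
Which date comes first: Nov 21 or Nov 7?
Nov 7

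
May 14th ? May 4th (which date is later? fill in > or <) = >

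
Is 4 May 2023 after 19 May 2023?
No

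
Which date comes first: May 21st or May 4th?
May 4th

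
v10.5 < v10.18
True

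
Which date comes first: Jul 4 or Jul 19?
Jul 4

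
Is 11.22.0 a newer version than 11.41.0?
No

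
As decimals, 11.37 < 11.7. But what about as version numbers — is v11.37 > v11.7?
True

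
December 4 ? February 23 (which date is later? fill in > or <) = >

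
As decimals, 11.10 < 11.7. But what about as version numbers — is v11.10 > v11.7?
True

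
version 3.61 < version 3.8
False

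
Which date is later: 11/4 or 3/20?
11/4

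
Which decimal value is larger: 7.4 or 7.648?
7.648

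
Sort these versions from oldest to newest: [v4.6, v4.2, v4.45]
[v4.2, v4.6, v4.45]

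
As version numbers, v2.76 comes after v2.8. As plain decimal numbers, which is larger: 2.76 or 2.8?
2.8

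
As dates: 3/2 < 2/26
False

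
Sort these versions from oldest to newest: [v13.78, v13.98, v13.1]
[v13.1, v13.78, v13.98]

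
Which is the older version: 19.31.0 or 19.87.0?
19.31.0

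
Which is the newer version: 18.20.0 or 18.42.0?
18.42.0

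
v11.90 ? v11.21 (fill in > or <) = >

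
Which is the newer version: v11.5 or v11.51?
v11.51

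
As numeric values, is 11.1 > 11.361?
False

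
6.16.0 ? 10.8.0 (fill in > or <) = <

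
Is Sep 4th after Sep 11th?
No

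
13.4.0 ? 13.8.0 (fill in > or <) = <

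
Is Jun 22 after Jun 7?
Yes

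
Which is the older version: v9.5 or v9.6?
v9.5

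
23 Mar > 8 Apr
False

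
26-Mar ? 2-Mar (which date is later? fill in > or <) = >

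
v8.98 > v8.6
True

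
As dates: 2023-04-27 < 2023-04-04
False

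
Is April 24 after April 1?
Yes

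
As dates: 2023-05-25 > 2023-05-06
True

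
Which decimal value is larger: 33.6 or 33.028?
33.6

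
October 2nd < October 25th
True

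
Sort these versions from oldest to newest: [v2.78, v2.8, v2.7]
[v2.7, v2.8, v2.78]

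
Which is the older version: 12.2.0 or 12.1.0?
12.1.0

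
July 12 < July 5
False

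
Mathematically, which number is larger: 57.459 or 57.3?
57.459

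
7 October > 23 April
True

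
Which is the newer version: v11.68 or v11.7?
v11.68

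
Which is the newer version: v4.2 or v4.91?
v4.91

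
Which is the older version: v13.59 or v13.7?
v13.7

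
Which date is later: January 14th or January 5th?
January 14th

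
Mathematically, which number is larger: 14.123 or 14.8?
14.8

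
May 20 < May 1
False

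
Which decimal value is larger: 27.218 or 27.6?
27.6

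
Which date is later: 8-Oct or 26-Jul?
8-Oct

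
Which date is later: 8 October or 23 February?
8 October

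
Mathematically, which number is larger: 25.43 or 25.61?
25.61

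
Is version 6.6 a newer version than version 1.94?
Yes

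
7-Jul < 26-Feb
False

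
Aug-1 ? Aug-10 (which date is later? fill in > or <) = <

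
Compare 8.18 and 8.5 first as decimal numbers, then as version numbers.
As decimals: 8.18 < 8.5. As versions: v8.18 > v8.5 (minor version 18 > 5).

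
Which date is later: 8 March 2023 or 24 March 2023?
24 March 2023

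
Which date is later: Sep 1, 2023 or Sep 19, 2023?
Sep 19, 2023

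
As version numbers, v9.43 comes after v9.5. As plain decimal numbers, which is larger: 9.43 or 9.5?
9.5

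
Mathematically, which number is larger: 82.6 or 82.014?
82.6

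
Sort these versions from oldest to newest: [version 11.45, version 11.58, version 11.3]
[version 11.3, version 11.45, version 11.58]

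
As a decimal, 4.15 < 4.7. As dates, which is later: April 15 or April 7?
April 15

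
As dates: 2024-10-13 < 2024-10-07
False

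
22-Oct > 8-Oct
True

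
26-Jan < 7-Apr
True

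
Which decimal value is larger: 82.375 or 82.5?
82.5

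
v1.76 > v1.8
True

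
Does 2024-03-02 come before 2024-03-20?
Yes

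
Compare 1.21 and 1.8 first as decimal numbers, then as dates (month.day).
As decimals: 1.21 < 1.8. As dates: 1/21 is later than 1/8 (day 21 > day 8).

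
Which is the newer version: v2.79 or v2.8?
v2.79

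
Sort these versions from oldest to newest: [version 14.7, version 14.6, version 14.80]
[version 14.6, version 14.7, version 14.80]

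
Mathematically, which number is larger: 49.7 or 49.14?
49.7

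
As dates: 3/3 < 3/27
True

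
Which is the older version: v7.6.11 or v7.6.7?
v7.6.7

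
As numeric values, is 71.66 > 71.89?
False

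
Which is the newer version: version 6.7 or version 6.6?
version 6.7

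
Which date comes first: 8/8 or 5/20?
5/20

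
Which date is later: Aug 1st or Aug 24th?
Aug 24th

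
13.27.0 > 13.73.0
False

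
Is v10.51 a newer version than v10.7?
Yes. Version numbers are compared segment by segment as integers, not as decimals: minor version 51 > 7, so v10.51 > v10.7 (even though the decimal 10.51 < 10.7).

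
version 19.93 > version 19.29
True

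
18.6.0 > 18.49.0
False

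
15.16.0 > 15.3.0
True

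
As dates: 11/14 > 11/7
True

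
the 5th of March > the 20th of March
False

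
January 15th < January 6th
False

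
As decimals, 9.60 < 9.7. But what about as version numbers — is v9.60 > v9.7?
True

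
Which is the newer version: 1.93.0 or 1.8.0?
1.93.0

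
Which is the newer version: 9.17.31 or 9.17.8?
9.17.31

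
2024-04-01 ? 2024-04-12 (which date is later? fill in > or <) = <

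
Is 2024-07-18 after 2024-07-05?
Yes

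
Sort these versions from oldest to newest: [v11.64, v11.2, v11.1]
[v11.1, v11.2, v11.64]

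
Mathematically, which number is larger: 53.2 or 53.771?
53.771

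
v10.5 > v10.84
False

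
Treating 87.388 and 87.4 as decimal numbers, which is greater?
87.4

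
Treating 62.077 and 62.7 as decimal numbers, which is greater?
62.7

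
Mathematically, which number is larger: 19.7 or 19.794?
19.794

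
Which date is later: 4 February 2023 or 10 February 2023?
10 February 2023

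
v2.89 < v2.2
False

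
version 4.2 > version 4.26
False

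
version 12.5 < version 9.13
False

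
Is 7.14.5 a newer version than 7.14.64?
No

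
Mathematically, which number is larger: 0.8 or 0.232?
0.8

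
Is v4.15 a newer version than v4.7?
Yes. Version numbers are compared segment by segment as integers, not as decimals: minor version 15 > 7, so v4.15 > v4.7 (even though the decimal 4.15 < 4.7).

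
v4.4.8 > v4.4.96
False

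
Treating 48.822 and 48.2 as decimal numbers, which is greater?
48.822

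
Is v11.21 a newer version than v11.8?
Yes. Version numbers are compared segment by segment as integers, not as decimals: minor version 21 > 8, so v11.21 > v11.8 (even though the decimal 11.21 < 11.8).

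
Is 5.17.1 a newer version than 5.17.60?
No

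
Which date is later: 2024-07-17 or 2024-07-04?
2024-07-17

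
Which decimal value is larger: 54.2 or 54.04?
54.2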